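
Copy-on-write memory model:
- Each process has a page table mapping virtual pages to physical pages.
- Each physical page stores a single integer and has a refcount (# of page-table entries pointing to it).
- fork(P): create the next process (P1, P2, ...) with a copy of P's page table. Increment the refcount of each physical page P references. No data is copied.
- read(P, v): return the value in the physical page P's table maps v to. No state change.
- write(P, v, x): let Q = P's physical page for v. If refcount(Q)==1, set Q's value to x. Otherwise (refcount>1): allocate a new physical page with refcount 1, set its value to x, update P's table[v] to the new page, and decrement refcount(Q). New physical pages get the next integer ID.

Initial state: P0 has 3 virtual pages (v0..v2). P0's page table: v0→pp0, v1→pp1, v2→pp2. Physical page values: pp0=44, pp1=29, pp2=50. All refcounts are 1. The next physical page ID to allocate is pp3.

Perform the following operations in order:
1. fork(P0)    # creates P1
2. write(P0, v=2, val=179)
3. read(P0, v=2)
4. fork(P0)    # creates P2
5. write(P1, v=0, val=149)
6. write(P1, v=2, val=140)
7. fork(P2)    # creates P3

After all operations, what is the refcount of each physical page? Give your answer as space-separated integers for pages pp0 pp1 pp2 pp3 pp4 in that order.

Op 1: fork(P0) -> P1. 3 ppages; refcounts: pp0:2 pp1:2 pp2:2
Op 2: write(P0, v2, 179). refcount(pp2)=2>1 -> COPY to pp3. 4 ppages; refcounts: pp0:2 pp1:2 pp2:1 pp3:1
Op 3: read(P0, v2) -> 179. No state change.
Op 4: fork(P0) -> P2. 4 ppages; refcounts: pp0:3 pp1:3 pp2:1 pp3:2
Op 5: write(P1, v0, 149). refcount(pp0)=3>1 -> COPY to pp4. 5 ppages; refcounts: pp0:2 pp1:3 pp2:1 pp3:2 pp4:1
Op 6: write(P1, v2, 140). refcount(pp2)=1 -> write in place. 5 ppages; refcounts: pp0:2 pp1:3 pp2:1 pp3:2 pp4:1
Op 7: fork(P2) -> P3. 5 ppages; refcounts: pp0:3 pp1:4 pp2:1 pp3:3 pp4:1

Answer: 3 4 1 3 1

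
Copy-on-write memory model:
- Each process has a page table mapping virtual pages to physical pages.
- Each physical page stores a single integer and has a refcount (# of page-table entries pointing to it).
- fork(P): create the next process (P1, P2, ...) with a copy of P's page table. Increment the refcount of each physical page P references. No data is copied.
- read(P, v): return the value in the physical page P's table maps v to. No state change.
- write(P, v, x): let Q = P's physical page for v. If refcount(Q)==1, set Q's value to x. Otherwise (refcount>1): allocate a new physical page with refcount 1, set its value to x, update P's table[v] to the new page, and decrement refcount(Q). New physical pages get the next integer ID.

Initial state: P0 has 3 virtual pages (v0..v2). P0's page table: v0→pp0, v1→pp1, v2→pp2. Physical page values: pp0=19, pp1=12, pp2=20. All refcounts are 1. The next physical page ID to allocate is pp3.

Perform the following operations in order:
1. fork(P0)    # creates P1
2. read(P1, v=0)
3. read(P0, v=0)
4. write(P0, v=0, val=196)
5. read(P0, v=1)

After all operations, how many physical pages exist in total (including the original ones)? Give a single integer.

Answer: 4

Derivation:
Op 1: fork(P0) -> P1. 3 ppages; refcounts: pp0:2 pp1:2 pp2:2
Op 2: read(P1, v0) -> 19. No state change.
Op 3: read(P0, v0) -> 19. No state change.
Op 4: write(P0, v0, 196). refcount(pp0)=2>1 -> COPY to pp3. 4 ppages; refcounts: pp0:1 pp1:2 pp2:2 pp3:1
Op 5: read(P0, v1) -> 12. No state change.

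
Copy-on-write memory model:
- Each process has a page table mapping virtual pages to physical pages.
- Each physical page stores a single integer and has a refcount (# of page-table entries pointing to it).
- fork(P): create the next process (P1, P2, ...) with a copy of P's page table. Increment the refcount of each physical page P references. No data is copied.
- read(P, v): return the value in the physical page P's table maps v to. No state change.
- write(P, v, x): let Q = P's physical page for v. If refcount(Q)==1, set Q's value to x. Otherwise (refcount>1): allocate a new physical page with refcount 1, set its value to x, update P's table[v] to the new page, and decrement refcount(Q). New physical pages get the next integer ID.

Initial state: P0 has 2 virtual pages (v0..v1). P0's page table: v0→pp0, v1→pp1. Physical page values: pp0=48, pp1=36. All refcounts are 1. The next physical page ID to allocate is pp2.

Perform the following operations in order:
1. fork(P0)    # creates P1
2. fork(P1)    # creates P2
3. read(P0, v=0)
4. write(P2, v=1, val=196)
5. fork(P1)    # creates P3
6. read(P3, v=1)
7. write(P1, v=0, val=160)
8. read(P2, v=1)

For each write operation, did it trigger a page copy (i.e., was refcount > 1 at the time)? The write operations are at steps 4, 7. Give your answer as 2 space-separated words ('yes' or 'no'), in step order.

Op 1: fork(P0) -> P1. 2 ppages; refcounts: pp0:2 pp1:2
Op 2: fork(P1) -> P2. 2 ppages; refcounts: pp0:3 pp1:3
Op 3: read(P0, v0) -> 48. No state change.
Op 4: write(P2, v1, 196). refcount(pp1)=3>1 -> COPY to pp2. 3 ppages; refcounts: pp0:3 pp1:2 pp2:1
Op 5: fork(P1) -> P3. 3 ppages; refcounts: pp0:4 pp1:3 pp2:1
Op 6: read(P3, v1) -> 36. No state change.
Op 7: write(P1, v0, 160). refcount(pp0)=4>1 -> COPY to pp3. 4 ppages; refcounts: pp0:3 pp1:3 pp2:1 pp3:1
Op 8: read(P2, v1) -> 196. No state change.

yes yes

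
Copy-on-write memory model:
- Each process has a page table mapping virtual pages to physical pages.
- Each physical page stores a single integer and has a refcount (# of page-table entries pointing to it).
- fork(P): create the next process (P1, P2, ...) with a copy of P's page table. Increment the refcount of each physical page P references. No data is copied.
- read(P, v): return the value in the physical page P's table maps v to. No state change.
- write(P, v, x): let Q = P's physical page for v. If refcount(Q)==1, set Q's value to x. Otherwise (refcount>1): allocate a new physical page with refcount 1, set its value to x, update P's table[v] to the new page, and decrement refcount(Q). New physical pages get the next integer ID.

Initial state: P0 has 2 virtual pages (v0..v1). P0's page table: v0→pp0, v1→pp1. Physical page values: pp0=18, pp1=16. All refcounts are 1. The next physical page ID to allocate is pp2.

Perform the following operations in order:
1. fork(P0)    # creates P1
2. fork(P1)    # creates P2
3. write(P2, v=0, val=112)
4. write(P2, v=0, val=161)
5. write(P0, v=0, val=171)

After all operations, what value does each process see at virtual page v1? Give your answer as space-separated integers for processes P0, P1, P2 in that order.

Op 1: fork(P0) -> P1. 2 ppages; refcounts: pp0:2 pp1:2
Op 2: fork(P1) -> P2. 2 ppages; refcounts: pp0:3 pp1:3
Op 3: write(P2, v0, 112). refcount(pp0)=3>1 -> COPY to pp2. 3 ppages; refcounts: pp0:2 pp1:3 pp2:1
Op 4: write(P2, v0, 161). refcount(pp2)=1 -> write in place. 3 ppages; refcounts: pp0:2 pp1:3 pp2:1
Op 5: write(P0, v0, 171). refcount(pp0)=2>1 -> COPY to pp3. 4 ppages; refcounts: pp0:1 pp1:3 pp2:1 pp3:1
P0: v1 -> pp1 = 16
P1: v1 -> pp1 = 16
P2: v1 -> pp1 = 16

Answer: 16 16 16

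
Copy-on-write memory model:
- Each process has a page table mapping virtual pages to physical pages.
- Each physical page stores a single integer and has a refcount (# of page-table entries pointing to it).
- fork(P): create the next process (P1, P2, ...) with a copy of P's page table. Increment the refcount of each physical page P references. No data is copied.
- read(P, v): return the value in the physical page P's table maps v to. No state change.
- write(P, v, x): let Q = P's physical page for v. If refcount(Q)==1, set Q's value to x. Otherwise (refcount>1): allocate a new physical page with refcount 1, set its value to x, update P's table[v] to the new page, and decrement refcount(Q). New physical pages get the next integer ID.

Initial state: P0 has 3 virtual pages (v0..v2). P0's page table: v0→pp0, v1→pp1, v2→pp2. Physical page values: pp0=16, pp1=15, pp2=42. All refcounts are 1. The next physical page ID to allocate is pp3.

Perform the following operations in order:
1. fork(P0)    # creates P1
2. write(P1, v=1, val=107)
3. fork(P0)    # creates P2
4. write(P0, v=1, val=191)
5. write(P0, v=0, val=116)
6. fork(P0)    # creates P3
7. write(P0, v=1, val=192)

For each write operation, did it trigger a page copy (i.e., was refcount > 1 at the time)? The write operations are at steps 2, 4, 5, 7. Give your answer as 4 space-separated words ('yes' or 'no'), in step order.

Op 1: fork(P0) -> P1. 3 ppages; refcounts: pp0:2 pp1:2 pp2:2
Op 2: write(P1, v1, 107). refcount(pp1)=2>1 -> COPY to pp3. 4 ppages; refcounts: pp0:2 pp1:1 pp2:2 pp3:1
Op 3: fork(P0) -> P2. 4 ppages; refcounts: pp0:3 pp1:2 pp2:3 pp3:1
Op 4: write(P0, v1, 191). refcount(pp1)=2>1 -> COPY to pp4. 5 ppages; refcounts: pp0:3 pp1:1 pp2:3 pp3:1 pp4:1
Op 5: write(P0, v0, 116). refcount(pp0)=3>1 -> COPY to pp5. 6 ppages; refcounts: pp0:2 pp1:1 pp2:3 pp3:1 pp4:1 pp5:1
Op 6: fork(P0) -> P3. 6 ppages; refcounts: pp0:2 pp1:1 pp2:4 pp3:1 pp4:2 pp5:2
Op 7: write(P0, v1, 192). refcount(pp4)=2>1 -> COPY to pp6. 7 ppages; refcounts: pp0:2 pp1:1 pp2:4 pp3:1 pp4:1 pp5:2 pp6:1

yes yes yes yes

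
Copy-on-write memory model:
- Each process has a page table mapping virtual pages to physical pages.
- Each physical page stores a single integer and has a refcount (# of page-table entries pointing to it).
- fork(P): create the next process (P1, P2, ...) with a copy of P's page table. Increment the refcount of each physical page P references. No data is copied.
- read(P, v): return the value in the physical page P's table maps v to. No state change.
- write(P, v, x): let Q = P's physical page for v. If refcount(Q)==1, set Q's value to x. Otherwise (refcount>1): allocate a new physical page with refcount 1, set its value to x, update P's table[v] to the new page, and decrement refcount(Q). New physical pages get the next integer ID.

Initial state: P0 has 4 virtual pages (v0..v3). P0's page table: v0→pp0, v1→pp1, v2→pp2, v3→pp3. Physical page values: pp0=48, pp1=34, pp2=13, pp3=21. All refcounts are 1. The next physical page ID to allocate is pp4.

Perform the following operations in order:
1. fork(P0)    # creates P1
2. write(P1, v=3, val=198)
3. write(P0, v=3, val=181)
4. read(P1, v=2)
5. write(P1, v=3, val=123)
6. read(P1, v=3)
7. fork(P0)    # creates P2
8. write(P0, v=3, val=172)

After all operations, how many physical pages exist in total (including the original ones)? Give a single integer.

Answer: 6

Derivation:
Op 1: fork(P0) -> P1. 4 ppages; refcounts: pp0:2 pp1:2 pp2:2 pp3:2
Op 2: write(P1, v3, 198). refcount(pp3)=2>1 -> COPY to pp4. 5 ppages; refcounts: pp0:2 pp1:2 pp2:2 pp3:1 pp4:1
Op 3: write(P0, v3, 181). refcount(pp3)=1 -> write in place. 5 ppages; refcounts: pp0:2 pp1:2 pp2:2 pp3:1 pp4:1
Op 4: read(P1, v2) -> 13. No state change.
Op 5: write(P1, v3, 123). refcount(pp4)=1 -> write in place. 5 ppages; refcounts: pp0:2 pp1:2 pp2:2 pp3:1 pp4:1
Op 6: read(P1, v3) -> 123. No state change.
Op 7: fork(P0) -> P2. 5 ppages; refcounts: pp0:3 pp1:3 pp2:3 pp3:2 pp4:1
Op 8: write(P0, v3, 172). refcount(pp3)=2>1 -> COPY to pp5. 6 ppages; refcounts: pp0:3 pp1:3 pp2:3 pp3:1 pp4:1 pp5:1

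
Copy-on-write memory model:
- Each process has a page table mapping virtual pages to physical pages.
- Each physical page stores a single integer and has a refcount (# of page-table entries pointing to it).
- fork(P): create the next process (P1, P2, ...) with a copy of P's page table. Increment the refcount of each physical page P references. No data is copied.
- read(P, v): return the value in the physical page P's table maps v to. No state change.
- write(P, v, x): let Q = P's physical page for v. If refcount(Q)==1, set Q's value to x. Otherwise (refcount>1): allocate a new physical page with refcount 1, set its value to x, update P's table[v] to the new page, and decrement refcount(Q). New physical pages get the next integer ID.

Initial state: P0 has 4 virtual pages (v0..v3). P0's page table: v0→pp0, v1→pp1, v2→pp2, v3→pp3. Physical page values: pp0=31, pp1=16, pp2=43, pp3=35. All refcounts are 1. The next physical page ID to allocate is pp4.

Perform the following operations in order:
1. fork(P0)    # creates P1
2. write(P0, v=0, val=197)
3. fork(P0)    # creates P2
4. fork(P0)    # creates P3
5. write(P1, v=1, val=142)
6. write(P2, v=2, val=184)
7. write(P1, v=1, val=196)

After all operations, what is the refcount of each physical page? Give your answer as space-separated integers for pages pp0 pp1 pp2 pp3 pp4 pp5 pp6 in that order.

Answer: 1 3 3 4 3 1 1

Derivation:
Op 1: fork(P0) -> P1. 4 ppages; refcounts: pp0:2 pp1:2 pp2:2 pp3:2
Op 2: write(P0, v0, 197). refcount(pp0)=2>1 -> COPY to pp4. 5 ppages; refcounts: pp0:1 pp1:2 pp2:2 pp3:2 pp4:1
Op 3: fork(P0) -> P2. 5 ppages; refcounts: pp0:1 pp1:3 pp2:3 pp3:3 pp4:2
Op 4: fork(P0) -> P3. 5 ppages; refcounts: pp0:1 pp1:4 pp2:4 pp3:4 pp4:3
Op 5: write(P1, v1, 142). refcount(pp1)=4>1 -> COPY to pp5. 6 ppages; refcounts: pp0:1 pp1:3 pp2:4 pp3:4 pp4:3 pp5:1
Op 6: write(P2, v2, 184). refcount(pp2)=4>1 -> COPY to pp6. 7 ppages; refcounts: pp0:1 pp1:3 pp2:3 pp3:4 pp4:3 pp5:1 pp6:1
Op 7: write(P1, v1, 196). refcount(pp5)=1 -> write in place. 7 ppages; refcounts: pp0:1 pp1:3 pp2:3 pp3:4 pp4:3 pp5:1 pp6:1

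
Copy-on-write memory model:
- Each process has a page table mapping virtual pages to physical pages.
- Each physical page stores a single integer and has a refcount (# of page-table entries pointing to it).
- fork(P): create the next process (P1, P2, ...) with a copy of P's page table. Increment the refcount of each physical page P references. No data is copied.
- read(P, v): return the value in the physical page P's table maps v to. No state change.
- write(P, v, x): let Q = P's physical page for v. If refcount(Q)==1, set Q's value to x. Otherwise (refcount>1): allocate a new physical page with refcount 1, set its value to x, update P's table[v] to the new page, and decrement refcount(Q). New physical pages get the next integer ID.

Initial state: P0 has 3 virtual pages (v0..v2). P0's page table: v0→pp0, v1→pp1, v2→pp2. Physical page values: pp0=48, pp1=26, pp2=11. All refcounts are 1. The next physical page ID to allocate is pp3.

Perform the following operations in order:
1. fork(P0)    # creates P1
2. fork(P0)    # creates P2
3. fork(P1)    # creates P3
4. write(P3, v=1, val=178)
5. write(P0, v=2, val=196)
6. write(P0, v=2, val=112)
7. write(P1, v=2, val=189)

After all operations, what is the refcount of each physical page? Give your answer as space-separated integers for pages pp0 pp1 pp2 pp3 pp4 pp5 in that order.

Op 1: fork(P0) -> P1. 3 ppages; refcounts: pp0:2 pp1:2 pp2:2
Op 2: fork(P0) -> P2. 3 ppages; refcounts: pp0:3 pp1:3 pp2:3
Op 3: fork(P1) -> P3. 3 ppages; refcounts: pp0:4 pp1:4 pp2:4
Op 4: write(P3, v1, 178). refcount(pp1)=4>1 -> COPY to pp3. 4 ppages; refcounts: pp0:4 pp1:3 pp2:4 pp3:1
Op 5: write(P0, v2, 196). refcount(pp2)=4>1 -> COPY to pp4. 5 ppages; refcounts: pp0:4 pp1:3 pp2:3 pp3:1 pp4:1
Op 6: write(P0, v2, 112). refcount(pp4)=1 -> write in place. 5 ppages; refcounts: pp0:4 pp1:3 pp2:3 pp3:1 pp4:1
Op 7: write(P1, v2, 189). refcount(pp2)=3>1 -> COPY to pp5. 6 ppages; refcounts: pp0:4 pp1:3 pp2:2 pp3:1 pp4:1 pp5:1

Answer: 4 3 2 1 1 1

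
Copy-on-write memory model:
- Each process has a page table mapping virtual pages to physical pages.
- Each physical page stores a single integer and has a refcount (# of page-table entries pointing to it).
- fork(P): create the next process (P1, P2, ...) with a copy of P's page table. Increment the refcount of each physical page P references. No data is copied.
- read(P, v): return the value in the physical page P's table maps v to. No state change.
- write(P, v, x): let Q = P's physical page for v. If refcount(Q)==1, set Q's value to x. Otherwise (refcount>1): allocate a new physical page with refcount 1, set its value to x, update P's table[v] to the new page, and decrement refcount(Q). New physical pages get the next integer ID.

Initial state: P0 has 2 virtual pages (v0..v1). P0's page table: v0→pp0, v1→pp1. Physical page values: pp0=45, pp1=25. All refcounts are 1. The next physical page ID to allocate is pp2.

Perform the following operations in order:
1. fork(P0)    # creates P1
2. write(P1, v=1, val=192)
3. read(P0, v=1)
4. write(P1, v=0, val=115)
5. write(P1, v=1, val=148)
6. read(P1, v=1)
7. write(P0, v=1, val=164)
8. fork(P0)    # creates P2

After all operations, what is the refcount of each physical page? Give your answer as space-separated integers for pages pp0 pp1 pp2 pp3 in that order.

Op 1: fork(P0) -> P1. 2 ppages; refcounts: pp0:2 pp1:2
Op 2: write(P1, v1, 192). refcount(pp1)=2>1 -> COPY to pp2. 3 ppages; refcounts: pp0:2 pp1:1 pp2:1
Op 3: read(P0, v1) -> 25. No state change.
Op 4: write(P1, v0, 115). refcount(pp0)=2>1 -> COPY to pp3. 4 ppages; refcounts: pp0:1 pp1:1 pp2:1 pp3:1
Op 5: write(P1, v1, 148). refcount(pp2)=1 -> write in place. 4 ppages; refcounts: pp0:1 pp1:1 pp2:1 pp3:1
Op 6: read(P1, v1) -> 148. No state change.
Op 7: write(P0, v1, 164). refcount(pp1)=1 -> write in place. 4 ppages; refcounts: pp0:1 pp1:1 pp2:1 pp3:1
Op 8: fork(P0) -> P2. 4 ppages; refcounts: pp0:2 pp1:2 pp2:1 pp3:1

Answer: 2 2 1 1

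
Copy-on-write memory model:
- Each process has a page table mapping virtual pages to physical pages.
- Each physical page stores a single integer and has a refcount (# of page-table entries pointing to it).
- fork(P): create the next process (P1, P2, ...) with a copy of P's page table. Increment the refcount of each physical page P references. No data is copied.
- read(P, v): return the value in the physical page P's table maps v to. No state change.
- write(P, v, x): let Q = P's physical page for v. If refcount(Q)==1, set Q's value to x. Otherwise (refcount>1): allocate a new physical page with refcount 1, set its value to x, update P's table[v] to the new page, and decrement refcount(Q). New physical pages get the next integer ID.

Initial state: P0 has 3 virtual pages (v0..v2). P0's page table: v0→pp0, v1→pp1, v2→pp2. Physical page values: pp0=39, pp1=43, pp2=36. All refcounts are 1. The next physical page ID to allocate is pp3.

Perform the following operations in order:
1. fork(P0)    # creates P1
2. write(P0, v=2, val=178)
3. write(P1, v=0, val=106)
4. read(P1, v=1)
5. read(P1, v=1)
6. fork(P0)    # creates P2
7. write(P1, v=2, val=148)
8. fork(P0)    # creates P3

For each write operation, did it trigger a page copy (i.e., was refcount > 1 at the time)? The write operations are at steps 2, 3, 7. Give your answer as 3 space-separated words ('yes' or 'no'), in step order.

Op 1: fork(P0) -> P1. 3 ppages; refcounts: pp0:2 pp1:2 pp2:2
Op 2: write(P0, v2, 178). refcount(pp2)=2>1 -> COPY to pp3. 4 ppages; refcounts: pp0:2 pp1:2 pp2:1 pp3:1
Op 3: write(P1, v0, 106). refcount(pp0)=2>1 -> COPY to pp4. 5 ppages; refcounts: pp0:1 pp1:2 pp2:1 pp3:1 pp4:1
Op 4: read(P1, v1) -> 43. No state change.
Op 5: read(P1, v1) -> 43. No state change.
Op 6: fork(P0) -> P2. 5 ppages; refcounts: pp0:2 pp1:3 pp2:1 pp3:2 pp4:1
Op 7: write(P1, v2, 148). refcount(pp2)=1 -> write in place. 5 ppages; refcounts: pp0:2 pp1:3 pp2:1 pp3:2 pp4:1
Op 8: fork(P0) -> P3. 5 ppages; refcounts: pp0:3 pp1:4 pp2:1 pp3:3 pp4:1

yes yes no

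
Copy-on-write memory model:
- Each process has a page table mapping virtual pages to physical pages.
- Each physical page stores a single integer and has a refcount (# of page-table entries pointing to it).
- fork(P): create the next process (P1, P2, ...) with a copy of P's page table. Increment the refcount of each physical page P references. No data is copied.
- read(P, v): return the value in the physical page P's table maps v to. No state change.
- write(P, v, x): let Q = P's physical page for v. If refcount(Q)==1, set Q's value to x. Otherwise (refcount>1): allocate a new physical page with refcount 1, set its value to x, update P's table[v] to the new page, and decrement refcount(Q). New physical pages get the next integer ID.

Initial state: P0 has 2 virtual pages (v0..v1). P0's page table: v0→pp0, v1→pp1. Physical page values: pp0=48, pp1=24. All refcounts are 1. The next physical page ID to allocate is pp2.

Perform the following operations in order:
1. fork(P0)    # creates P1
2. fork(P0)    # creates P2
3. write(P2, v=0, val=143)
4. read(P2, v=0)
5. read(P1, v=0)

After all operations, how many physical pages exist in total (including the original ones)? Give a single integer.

Op 1: fork(P0) -> P1. 2 ppages; refcounts: pp0:2 pp1:2
Op 2: fork(P0) -> P2. 2 ppages; refcounts: pp0:3 pp1:3
Op 3: write(P2, v0, 143). refcount(pp0)=3>1 -> COPY to pp2. 3 ppages; refcounts: pp0:2 pp1:3 pp2:1
Op 4: read(P2, v0) -> 143. No state change.
Op 5: read(P1, v0) -> 48. No state change.

Answer: 3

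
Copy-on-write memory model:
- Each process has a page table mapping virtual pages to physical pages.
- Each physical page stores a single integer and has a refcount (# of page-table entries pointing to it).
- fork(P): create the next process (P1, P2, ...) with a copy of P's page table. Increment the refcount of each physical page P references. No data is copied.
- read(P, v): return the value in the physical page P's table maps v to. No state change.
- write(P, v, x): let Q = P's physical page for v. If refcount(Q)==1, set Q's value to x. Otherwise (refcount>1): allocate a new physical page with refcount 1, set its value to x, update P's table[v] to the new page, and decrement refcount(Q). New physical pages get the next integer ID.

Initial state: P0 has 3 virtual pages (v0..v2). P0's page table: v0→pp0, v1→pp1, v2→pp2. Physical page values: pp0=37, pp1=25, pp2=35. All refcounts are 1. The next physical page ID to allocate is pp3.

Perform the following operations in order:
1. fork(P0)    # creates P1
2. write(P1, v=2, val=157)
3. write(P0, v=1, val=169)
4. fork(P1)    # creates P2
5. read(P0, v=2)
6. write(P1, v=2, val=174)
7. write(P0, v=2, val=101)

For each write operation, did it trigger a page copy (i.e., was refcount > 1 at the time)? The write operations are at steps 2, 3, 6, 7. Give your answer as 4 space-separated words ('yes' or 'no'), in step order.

Op 1: fork(P0) -> P1. 3 ppages; refcounts: pp0:2 pp1:2 pp2:2
Op 2: write(P1, v2, 157). refcount(pp2)=2>1 -> COPY to pp3. 4 ppages; refcounts: pp0:2 pp1:2 pp2:1 pp3:1
Op 3: write(P0, v1, 169). refcount(pp1)=2>1 -> COPY to pp4. 5 ppages; refcounts: pp0:2 pp1:1 pp2:1 pp3:1 pp4:1
Op 4: fork(P1) -> P2. 5 ppages; refcounts: pp0:3 pp1:2 pp2:1 pp3:2 pp4:1
Op 5: read(P0, v2) -> 35. No state change.
Op 6: write(P1, v2, 174). refcount(pp3)=2>1 -> COPY to pp5. 6 ppages; refcounts: pp0:3 pp1:2 pp2:1 pp3:1 pp4:1 pp5:1
Op 7: write(P0, v2, 101). refcount(pp2)=1 -> write in place. 6 ppages; refcounts: pp0:3 pp1:2 pp2:1 pp3:1 pp4:1 pp5:1

yes yes yes no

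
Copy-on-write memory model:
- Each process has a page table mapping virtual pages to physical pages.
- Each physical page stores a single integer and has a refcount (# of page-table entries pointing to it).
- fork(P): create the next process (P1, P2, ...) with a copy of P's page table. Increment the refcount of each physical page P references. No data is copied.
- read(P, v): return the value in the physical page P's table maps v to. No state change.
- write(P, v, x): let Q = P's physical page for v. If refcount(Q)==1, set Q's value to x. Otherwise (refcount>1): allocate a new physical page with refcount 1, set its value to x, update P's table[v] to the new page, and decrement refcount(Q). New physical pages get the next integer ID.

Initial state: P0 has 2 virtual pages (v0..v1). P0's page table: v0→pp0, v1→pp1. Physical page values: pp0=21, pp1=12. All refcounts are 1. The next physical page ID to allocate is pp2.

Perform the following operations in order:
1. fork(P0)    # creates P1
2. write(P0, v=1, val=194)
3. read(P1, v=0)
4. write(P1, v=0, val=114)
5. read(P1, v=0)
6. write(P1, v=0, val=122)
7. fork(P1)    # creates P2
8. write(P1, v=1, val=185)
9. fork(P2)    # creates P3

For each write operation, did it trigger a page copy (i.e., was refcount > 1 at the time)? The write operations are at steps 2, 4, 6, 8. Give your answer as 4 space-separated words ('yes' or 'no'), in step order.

Op 1: fork(P0) -> P1. 2 ppages; refcounts: pp0:2 pp1:2
Op 2: write(P0, v1, 194). refcount(pp1)=2>1 -> COPY to pp2. 3 ppages; refcounts: pp0:2 pp1:1 pp2:1
Op 3: read(P1, v0) -> 21. No state change.
Op 4: write(P1, v0, 114). refcount(pp0)=2>1 -> COPY to pp3. 4 ppages; refcounts: pp0:1 pp1:1 pp2:1 pp3:1
Op 5: read(P1, v0) -> 114. No state change.
Op 6: write(P1, v0, 122). refcount(pp3)=1 -> write in place. 4 ppages; refcounts: pp0:1 pp1:1 pp2:1 pp3:1
Op 7: fork(P1) -> P2. 4 ppages; refcounts: pp0:1 pp1:2 pp2:1 pp3:2
Op 8: write(P1, v1, 185). refcount(pp1)=2>1 -> COPY to pp4. 5 ppages; refcounts: pp0:1 pp1:1 pp2:1 pp3:2 pp4:1
Op 9: fork(P2) -> P3. 5 ppages; refcounts: pp0:1 pp1:2 pp2:1 pp3:3 pp4:1

yes yes no yes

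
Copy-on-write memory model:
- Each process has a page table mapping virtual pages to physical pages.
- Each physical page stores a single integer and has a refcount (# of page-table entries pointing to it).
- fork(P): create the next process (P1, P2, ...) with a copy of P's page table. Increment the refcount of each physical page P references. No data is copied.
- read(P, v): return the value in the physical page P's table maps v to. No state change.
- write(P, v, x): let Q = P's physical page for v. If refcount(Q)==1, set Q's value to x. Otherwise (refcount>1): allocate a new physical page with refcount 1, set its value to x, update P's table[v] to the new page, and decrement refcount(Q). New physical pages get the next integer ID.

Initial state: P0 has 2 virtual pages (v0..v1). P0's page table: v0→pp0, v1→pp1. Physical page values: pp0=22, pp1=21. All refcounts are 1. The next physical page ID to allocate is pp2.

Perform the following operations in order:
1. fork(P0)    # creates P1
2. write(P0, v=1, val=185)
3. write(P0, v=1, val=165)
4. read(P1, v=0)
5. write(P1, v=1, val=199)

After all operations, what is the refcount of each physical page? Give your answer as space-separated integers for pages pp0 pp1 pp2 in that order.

Answer: 2 1 1

Derivation:
Op 1: fork(P0) -> P1. 2 ppages; refcounts: pp0:2 pp1:2
Op 2: write(P0, v1, 185). refcount(pp1)=2>1 -> COPY to pp2. 3 ppages; refcounts: pp0:2 pp1:1 pp2:1
Op 3: write(P0, v1, 165). refcount(pp2)=1 -> write in place. 3 ppages; refcounts: pp0:2 pp1:1 pp2:1
Op 4: read(P1, v0) -> 22. No state change.
Op 5: write(P1, v1, 199). refcount(pp1)=1 -> write in place. 3 ppages; refcounts: pp0:2 pp1:1 pp2:1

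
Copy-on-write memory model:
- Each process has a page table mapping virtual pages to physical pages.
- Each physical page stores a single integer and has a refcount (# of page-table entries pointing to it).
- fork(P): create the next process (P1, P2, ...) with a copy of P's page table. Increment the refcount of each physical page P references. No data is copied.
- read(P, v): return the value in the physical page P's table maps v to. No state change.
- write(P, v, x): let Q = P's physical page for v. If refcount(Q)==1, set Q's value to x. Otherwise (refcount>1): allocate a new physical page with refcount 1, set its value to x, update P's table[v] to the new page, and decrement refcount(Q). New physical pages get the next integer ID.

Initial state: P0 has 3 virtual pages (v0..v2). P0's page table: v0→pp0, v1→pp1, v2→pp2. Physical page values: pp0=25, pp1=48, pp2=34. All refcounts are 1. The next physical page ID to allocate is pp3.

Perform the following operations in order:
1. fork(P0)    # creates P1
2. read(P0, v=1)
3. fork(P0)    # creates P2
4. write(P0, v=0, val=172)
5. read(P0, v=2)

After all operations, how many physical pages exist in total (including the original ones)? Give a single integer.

Op 1: fork(P0) -> P1. 3 ppages; refcounts: pp0:2 pp1:2 pp2:2
Op 2: read(P0, v1) -> 48. No state change.
Op 3: fork(P0) -> P2. 3 ppages; refcounts: pp0:3 pp1:3 pp2:3
Op 4: write(P0, v0, 172). refcount(pp0)=3>1 -> COPY to pp3. 4 ppages; refcounts: pp0:2 pp1:3 pp2:3 pp3:1
Op 5: read(P0, v2) -> 34. No state change.

Answer: 4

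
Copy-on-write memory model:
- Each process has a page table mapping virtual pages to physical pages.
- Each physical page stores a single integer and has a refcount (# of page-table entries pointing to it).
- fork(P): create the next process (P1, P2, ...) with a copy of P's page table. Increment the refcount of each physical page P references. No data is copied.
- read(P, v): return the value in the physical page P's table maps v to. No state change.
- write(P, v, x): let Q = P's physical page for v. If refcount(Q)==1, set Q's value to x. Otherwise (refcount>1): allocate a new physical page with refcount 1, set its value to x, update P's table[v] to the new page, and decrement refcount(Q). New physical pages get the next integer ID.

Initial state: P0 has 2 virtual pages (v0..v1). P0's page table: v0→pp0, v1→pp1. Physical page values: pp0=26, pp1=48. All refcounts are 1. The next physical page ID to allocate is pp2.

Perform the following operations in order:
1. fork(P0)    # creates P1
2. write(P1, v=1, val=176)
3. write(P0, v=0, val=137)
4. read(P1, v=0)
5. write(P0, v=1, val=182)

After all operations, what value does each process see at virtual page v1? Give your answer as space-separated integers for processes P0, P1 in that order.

Answer: 182 176

Derivation:
Op 1: fork(P0) -> P1. 2 ppages; refcounts: pp0:2 pp1:2
Op 2: write(P1, v1, 176). refcount(pp1)=2>1 -> COPY to pp2. 3 ppages; refcounts: pp0:2 pp1:1 pp2:1
Op 3: write(P0, v0, 137). refcount(pp0)=2>1 -> COPY to pp3. 4 ppages; refcounts: pp0:1 pp1:1 pp2:1 pp3:1
Op 4: read(P1, v0) -> 26. No state change.
Op 5: write(P0, v1, 182). refcount(pp1)=1 -> write in place. 4 ppages; refcounts: pp0:1 pp1:1 pp2:1 pp3:1
P0: v1 -> pp1 = 182
P1: v1 -> pp2 = 176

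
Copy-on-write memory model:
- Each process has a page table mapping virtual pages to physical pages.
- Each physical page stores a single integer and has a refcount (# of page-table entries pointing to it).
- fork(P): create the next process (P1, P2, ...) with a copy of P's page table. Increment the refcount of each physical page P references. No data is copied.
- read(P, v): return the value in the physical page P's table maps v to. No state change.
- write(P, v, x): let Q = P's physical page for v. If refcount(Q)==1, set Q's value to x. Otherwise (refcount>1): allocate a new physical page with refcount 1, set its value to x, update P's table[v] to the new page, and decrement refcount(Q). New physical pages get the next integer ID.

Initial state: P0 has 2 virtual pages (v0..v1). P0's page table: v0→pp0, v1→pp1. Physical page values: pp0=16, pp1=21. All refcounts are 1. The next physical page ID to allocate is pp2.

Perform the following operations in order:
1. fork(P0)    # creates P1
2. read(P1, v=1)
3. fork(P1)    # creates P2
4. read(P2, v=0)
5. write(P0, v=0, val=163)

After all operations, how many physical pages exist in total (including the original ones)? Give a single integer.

Answer: 3

Derivation:
Op 1: fork(P0) -> P1. 2 ppages; refcounts: pp0:2 pp1:2
Op 2: read(P1, v1) -> 21. No state change.
Op 3: fork(P1) -> P2. 2 ppages; refcounts: pp0:3 pp1:3
Op 4: read(P2, v0) -> 16. No state change.
Op 5: write(P0, v0, 163). refcount(pp0)=3>1 -> COPY to pp2. 3 ppages; refcounts: pp0:2 pp1:3 pp2:1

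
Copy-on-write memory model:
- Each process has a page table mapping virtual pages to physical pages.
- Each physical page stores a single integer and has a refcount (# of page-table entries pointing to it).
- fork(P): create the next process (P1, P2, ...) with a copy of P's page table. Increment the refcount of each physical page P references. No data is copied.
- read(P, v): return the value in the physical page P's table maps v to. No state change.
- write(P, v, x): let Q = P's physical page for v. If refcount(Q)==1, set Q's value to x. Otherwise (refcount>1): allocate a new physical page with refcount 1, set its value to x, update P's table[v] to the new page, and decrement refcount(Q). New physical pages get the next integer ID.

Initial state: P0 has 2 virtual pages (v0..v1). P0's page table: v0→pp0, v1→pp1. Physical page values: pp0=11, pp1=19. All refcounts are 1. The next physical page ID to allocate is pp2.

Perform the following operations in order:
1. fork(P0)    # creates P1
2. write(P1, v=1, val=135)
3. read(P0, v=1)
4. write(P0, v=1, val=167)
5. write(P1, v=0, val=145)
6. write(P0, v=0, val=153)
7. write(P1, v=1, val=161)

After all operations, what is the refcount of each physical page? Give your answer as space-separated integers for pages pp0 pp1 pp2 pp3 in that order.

Op 1: fork(P0) -> P1. 2 ppages; refcounts: pp0:2 pp1:2
Op 2: write(P1, v1, 135). refcount(pp1)=2>1 -> COPY to pp2. 3 ppages; refcounts: pp0:2 pp1:1 pp2:1
Op 3: read(P0, v1) -> 19. No state change.
Op 4: write(P0, v1, 167). refcount(pp1)=1 -> write in place. 3 ppages; refcounts: pp0:2 pp1:1 pp2:1
Op 5: write(P1, v0, 145). refcount(pp0)=2>1 -> COPY to pp3. 4 ppages; refcounts: pp0:1 pp1:1 pp2:1 pp3:1
Op 6: write(P0, v0, 153). refcount(pp0)=1 -> write in place. 4 ppages; refcounts: pp0:1 pp1:1 pp2:1 pp3:1
Op 7: write(P1, v1, 161). refcount(pp2)=1 -> write in place. 4 ppages; refcounts: pp0:1 pp1:1 pp2:1 pp3:1

Answer: 1 1 1 1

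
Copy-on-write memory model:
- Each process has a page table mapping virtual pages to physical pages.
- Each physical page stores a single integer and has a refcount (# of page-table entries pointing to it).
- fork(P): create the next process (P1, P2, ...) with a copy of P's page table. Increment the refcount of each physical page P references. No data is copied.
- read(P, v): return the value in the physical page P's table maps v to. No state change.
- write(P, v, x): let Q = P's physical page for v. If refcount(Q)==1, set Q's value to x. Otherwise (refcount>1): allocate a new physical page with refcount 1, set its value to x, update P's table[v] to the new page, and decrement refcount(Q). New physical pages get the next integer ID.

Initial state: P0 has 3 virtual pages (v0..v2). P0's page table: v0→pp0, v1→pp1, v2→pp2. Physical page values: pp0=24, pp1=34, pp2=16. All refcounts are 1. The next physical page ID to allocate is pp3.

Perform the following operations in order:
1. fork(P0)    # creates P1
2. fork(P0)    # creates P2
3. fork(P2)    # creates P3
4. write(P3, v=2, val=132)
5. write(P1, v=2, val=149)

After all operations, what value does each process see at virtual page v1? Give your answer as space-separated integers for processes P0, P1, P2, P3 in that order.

Op 1: fork(P0) -> P1. 3 ppages; refcounts: pp0:2 pp1:2 pp2:2
Op 2: fork(P0) -> P2. 3 ppages; refcounts: pp0:3 pp1:3 pp2:3
Op 3: fork(P2) -> P3. 3 ppages; refcounts: pp0:4 pp1:4 pp2:4
Op 4: write(P3, v2, 132). refcount(pp2)=4>1 -> COPY to pp3. 4 ppages; refcounts: pp0:4 pp1:4 pp2:3 pp3:1
Op 5: write(P1, v2, 149). refcount(pp2)=3>1 -> COPY to pp4. 5 ppages; refcounts: pp0:4 pp1:4 pp2:2 pp3:1 pp4:1
P0: v1 -> pp1 = 34
P1: v1 -> pp1 = 34
P2: v1 -> pp1 = 34
P3: v1 -> pp1 = 34

Answer: 34 34 34 34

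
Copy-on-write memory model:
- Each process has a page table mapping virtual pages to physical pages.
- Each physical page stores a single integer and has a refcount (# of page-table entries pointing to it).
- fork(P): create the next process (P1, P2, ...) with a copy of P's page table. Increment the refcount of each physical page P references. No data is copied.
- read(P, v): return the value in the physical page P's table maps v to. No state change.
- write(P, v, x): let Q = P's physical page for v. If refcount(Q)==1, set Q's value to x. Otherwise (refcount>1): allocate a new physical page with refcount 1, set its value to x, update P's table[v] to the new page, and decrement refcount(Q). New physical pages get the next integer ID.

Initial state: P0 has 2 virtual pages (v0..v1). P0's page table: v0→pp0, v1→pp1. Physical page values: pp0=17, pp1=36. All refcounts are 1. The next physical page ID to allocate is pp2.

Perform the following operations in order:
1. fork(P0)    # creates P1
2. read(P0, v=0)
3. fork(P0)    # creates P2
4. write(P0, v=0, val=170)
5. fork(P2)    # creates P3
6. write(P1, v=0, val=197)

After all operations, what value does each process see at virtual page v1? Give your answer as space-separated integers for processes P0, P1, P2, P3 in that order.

Op 1: fork(P0) -> P1. 2 ppages; refcounts: pp0:2 pp1:2
Op 2: read(P0, v0) -> 17. No state change.
Op 3: fork(P0) -> P2. 2 ppages; refcounts: pp0:3 pp1:3
Op 4: write(P0, v0, 170). refcount(pp0)=3>1 -> COPY to pp2. 3 ppages; refcounts: pp0:2 pp1:3 pp2:1
Op 5: fork(P2) -> P3. 3 ppages; refcounts: pp0:3 pp1:4 pp2:1
Op 6: write(P1, v0, 197). refcount(pp0)=3>1 -> COPY to pp3. 4 ppages; refcounts: pp0:2 pp1:4 pp2:1 pp3:1
P0: v1 -> pp1 = 36
P1: v1 -> pp1 = 36
P2: v1 -> pp1 = 36
P3: v1 -> pp1 = 36

Answer: 36 36 36 36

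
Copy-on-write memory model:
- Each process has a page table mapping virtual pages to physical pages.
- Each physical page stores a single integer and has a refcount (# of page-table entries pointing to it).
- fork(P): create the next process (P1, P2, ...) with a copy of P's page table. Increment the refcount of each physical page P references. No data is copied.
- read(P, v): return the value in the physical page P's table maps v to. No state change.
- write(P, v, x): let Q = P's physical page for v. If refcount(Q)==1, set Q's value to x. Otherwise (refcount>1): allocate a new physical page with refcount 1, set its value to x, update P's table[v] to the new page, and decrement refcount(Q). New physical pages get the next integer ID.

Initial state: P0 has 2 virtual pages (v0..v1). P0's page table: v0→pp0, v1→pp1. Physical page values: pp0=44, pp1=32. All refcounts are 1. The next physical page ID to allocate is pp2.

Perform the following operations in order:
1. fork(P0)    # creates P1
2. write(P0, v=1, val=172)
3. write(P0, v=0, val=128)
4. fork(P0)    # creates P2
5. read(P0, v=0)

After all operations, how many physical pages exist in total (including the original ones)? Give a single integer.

Op 1: fork(P0) -> P1. 2 ppages; refcounts: pp0:2 pp1:2
Op 2: write(P0, v1, 172). refcount(pp1)=2>1 -> COPY to pp2. 3 ppages; refcounts: pp0:2 pp1:1 pp2:1
Op 3: write(P0, v0, 128). refcount(pp0)=2>1 -> COPY to pp3. 4 ppages; refcounts: pp0:1 pp1:1 pp2:1 pp3:1
Op 4: fork(P0) -> P2. 4 ppages; refcounts: pp0:1 pp1:1 pp2:2 pp3:2
Op 5: read(P0, v0) -> 128. No state change.

Answer: 4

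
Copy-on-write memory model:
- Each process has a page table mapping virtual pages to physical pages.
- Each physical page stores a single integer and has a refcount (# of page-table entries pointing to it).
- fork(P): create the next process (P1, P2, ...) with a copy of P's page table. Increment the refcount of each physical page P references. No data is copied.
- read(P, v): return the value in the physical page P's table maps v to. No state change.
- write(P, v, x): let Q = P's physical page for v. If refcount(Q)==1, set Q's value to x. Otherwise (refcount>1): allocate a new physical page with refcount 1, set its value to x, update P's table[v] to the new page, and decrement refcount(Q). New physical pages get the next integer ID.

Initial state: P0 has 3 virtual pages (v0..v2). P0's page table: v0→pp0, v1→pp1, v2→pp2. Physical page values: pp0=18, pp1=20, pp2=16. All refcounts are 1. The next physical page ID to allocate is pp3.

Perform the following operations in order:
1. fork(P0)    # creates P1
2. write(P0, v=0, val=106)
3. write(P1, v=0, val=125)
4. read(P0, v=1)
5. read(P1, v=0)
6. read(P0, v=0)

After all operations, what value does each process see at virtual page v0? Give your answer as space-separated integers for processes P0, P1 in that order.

Op 1: fork(P0) -> P1. 3 ppages; refcounts: pp0:2 pp1:2 pp2:2
Op 2: write(P0, v0, 106). refcount(pp0)=2>1 -> COPY to pp3. 4 ppages; refcounts: pp0:1 pp1:2 pp2:2 pp3:1
Op 3: write(P1, v0, 125). refcount(pp0)=1 -> write in place. 4 ppages; refcounts: pp0:1 pp1:2 pp2:2 pp3:1
Op 4: read(P0, v1) -> 20. No state change.
Op 5: read(P1, v0) -> 125. No state change.
Op 6: read(P0, v0) -> 106. No state change.
P0: v0 -> pp3 = 106
P1: v0 -> pp0 = 125

Answer: 106 125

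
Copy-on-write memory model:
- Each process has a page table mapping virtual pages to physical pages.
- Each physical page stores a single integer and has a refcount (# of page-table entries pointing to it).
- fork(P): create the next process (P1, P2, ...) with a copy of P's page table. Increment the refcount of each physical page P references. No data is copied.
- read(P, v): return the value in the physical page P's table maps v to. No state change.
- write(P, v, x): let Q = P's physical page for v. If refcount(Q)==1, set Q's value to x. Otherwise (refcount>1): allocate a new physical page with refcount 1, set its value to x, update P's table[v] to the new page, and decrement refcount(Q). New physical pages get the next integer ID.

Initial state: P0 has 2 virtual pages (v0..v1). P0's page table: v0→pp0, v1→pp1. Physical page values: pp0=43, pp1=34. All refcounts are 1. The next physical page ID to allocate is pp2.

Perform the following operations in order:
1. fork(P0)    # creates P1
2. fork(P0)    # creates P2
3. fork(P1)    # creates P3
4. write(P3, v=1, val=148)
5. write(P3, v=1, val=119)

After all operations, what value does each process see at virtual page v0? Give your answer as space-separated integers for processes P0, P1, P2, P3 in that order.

Answer: 43 43 43 43

Derivation:
Op 1: fork(P0) -> P1. 2 ppages; refcounts: pp0:2 pp1:2
Op 2: fork(P0) -> P2. 2 ppages; refcounts: pp0:3 pp1:3
Op 3: fork(P1) -> P3. 2 ppages; refcounts: pp0:4 pp1:4
Op 4: write(P3, v1, 148). refcount(pp1)=4>1 -> COPY to pp2. 3 ppages; refcounts: pp0:4 pp1:3 pp2:1
Op 5: write(P3, v1, 119). refcount(pp2)=1 -> write in place. 3 ppages; refcounts: pp0:4 pp1:3 pp2:1
P0: v0 -> pp0 = 43
P1: v0 -> pp0 = 43
P2: v0 -> pp0 = 43
P3: v0 -> pp0 = 43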